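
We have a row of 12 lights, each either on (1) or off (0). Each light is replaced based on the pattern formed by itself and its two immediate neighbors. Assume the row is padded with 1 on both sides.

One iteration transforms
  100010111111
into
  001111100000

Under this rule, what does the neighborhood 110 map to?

0

At position 0 the neighborhood is 110; the next row has 0 there.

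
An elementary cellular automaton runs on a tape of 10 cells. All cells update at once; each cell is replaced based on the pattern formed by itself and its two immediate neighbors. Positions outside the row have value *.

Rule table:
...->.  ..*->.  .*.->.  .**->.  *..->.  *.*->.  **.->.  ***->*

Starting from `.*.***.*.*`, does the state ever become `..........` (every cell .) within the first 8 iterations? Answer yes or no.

yes

iteration 1: ....*.....
iteration 2: ..........
all cells are . at iteration 2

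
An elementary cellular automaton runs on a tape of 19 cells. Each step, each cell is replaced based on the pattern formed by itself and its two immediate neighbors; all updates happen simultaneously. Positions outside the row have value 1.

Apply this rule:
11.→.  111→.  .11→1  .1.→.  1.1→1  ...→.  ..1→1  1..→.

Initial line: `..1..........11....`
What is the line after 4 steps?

.........11....11.1

step 1: .1..........11....1
step 2: 1..........11....11
step 3: ..........11....11.
step 4: .........11....11.1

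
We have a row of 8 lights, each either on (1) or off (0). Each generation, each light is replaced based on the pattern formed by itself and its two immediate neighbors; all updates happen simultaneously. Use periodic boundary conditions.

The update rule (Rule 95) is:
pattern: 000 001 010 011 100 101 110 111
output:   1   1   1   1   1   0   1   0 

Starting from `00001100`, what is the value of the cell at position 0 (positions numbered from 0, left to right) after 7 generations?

1

11111111
00000000
11111111  (repeats generation 1; period 2)
generation 7: 11111111
position 0 holds 1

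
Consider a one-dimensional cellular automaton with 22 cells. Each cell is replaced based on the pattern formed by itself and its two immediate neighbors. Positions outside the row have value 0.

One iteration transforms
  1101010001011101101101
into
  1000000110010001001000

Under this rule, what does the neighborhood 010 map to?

0

At position 3 the neighborhood is 010; the next row has 0 there.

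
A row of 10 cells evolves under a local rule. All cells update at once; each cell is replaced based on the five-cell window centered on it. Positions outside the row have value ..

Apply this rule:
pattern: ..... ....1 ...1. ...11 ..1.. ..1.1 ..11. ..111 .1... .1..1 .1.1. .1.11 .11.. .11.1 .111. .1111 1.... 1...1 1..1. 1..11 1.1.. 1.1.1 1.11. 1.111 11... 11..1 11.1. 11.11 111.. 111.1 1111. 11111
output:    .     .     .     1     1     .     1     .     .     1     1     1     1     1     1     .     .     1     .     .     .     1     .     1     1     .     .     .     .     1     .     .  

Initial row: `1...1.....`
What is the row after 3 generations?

1.1.1.....

1.1.1.....
.111......
1.1.1.....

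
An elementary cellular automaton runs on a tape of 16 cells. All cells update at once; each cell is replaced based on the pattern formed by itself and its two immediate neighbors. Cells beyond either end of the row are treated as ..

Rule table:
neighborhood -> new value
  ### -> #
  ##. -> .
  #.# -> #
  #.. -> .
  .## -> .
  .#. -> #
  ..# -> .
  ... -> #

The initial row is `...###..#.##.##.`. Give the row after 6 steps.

..#########.####

step 1: ##..#...##..#...
step 2: ....#.#.....#.##
step 3: ###.###.###.##..
step 4: .#.#.#.#.#.#...#
step 5: .###########.#.#
step 6: ..#########.####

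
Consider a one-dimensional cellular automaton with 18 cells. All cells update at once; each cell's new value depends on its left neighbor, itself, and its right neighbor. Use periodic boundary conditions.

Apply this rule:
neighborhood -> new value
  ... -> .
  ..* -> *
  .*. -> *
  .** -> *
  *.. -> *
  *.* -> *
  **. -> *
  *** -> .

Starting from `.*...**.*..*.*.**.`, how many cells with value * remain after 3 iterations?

iteration 1: ***.**************
iteration 2: ..***.............
iteration 3: .**.**............
count of *: 4

4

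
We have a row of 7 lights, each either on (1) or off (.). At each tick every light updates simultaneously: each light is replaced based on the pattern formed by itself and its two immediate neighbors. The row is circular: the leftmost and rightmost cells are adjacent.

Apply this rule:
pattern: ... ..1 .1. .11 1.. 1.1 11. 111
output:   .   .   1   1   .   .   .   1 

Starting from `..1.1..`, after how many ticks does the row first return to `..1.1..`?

tick 1: ..1.1..

1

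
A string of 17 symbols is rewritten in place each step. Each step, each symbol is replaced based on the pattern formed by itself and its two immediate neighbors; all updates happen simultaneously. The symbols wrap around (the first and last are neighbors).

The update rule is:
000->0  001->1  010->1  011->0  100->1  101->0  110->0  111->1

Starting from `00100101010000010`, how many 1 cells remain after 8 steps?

01111101011000111
00111001000101010
01010111101101011
01010011000001000
11011100100011100
00001011110101011
10011001100101000
11100110011101101
count of 1: 11

11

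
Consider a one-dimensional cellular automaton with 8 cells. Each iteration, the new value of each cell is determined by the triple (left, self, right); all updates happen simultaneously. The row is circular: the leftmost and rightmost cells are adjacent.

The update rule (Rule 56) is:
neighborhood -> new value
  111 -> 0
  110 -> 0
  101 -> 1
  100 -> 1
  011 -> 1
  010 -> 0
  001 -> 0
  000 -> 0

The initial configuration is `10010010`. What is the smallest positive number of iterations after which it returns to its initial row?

01001001
10100100
01010010
00101001
10010100
01001010
00100101
10010010

8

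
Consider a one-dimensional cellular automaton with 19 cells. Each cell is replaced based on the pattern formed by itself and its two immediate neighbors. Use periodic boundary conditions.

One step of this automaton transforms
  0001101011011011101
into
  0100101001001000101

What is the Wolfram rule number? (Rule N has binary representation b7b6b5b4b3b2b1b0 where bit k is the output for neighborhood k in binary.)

position 15: 111 → 0  (bit 7 = 0)
position 4: 110 → 1  (bit 6 = 1)
position 5: 101 → 0  (bit 5 = 0)
position 0: 100 → 0  (bit 4 = 0)
position 3: 011 → 0  (bit 3 = 0)
position 6: 010 → 1  (bit 2 = 1)
position 2: 001 → 0  (bit 1 = 0)
position 1: 000 → 1  (bit 0 = 1)
bits b7..b0 = 01000101 = 69

69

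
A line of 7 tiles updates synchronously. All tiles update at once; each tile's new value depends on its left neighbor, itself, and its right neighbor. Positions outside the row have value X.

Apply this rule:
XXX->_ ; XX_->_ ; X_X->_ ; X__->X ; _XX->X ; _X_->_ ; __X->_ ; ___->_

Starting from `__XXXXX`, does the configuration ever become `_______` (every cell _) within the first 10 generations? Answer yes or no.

no

generation 1: X_X____
generation 2: ___X___
generation 3: X___X__
generation 4: _X___X_
generation 5: __X____
generation 6: X__X___
generation 7: _X__X__
generation 8: __X__X_
generation 9: X__X___  (repeats generation 6; period 3)
generation 10: _X__X__
generation 10 is _X__X__, still not uniform _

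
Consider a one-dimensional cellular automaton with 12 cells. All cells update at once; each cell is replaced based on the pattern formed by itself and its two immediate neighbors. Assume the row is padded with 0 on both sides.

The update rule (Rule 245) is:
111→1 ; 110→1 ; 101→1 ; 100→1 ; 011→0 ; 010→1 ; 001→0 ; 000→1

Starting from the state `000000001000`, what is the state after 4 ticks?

111111101111
011111110111
001111111011
100111111101

100111111101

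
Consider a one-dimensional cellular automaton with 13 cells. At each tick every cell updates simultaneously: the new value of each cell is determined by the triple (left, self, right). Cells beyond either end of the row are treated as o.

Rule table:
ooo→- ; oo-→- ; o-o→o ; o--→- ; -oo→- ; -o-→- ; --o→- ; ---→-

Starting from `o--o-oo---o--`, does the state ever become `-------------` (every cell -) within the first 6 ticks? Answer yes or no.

tick 1: ----o--------
tick 2: -------------
all cells are - at tick 2

yes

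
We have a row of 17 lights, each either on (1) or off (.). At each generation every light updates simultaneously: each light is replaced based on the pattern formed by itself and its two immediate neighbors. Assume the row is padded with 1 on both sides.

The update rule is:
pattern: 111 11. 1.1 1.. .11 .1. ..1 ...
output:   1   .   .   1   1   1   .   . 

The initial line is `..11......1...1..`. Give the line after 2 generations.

generation 1: 1.1.1.....11..11.
generation 2: ..1.11....1.1.1..

..1.11....1.1.1..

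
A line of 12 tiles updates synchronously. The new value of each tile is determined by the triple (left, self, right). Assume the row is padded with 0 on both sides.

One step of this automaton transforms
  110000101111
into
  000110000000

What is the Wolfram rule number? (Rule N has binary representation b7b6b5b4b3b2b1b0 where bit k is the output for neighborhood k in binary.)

position 9: 111 → 0  (bit 7 = 0)
position 1: 110 → 0  (bit 6 = 0)
position 7: 101 → 0  (bit 5 = 0)
position 2: 100 → 0  (bit 4 = 0)
position 0: 011 → 0  (bit 3 = 0)
position 6: 010 → 0  (bit 2 = 0)
position 5: 001 → 0  (bit 1 = 0)
position 3: 000 → 1  (bit 0 = 1)
bits b7..b0 = 00000001 = 1

1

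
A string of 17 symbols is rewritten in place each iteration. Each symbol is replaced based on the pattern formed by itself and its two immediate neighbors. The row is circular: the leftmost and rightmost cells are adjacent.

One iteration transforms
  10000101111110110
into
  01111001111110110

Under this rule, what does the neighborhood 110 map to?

1

At position 12 the neighborhood is 110; the next row has 1 there.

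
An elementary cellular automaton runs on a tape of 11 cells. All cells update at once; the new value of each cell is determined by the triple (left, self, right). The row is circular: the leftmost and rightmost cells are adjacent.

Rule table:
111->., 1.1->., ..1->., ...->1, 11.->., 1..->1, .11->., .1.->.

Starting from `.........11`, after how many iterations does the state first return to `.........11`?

11111111...
........11.
1111111...1
.......11..
111111...11
......11...
11111...111
.....11....
1111...1111
....11.....
111...11111
...11......
11...111111
..11.......
1...1111111
.11........
...11111111
11.........
..11111111.
1.........1
.11111111..
.........11

22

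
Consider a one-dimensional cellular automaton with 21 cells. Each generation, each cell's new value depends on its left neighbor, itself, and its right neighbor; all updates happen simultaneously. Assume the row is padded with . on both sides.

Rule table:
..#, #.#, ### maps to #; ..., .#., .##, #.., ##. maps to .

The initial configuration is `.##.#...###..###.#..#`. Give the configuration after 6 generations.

#..#...#.#..#.#.#..#.
..#...#.#..#.#.#..#..
.#...#.#..#.#.#..#...
#...#.#..#.#.#..#....
...#.#..#.#.#..#.....
..#.#..#.#.#..#......

..#.#..#.#.#..#......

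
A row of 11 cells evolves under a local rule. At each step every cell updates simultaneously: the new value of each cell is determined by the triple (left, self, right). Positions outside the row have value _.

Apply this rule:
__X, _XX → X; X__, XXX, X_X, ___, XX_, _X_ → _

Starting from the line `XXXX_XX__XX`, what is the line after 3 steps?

X____X__XX_
____X__XX__
___X__XX___

___X__XX___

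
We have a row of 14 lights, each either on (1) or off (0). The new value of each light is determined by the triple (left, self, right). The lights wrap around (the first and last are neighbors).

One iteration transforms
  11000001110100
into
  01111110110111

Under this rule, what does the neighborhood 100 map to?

At position 2 the neighborhood is 100; the next row has 1 there.

1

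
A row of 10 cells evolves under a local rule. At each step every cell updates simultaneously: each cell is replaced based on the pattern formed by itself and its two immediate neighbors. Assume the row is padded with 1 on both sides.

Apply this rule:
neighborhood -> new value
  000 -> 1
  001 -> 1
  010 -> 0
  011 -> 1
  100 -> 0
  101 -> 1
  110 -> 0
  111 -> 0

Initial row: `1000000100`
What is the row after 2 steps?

step 1: 0011111001
step 2: 0110000011

0110000011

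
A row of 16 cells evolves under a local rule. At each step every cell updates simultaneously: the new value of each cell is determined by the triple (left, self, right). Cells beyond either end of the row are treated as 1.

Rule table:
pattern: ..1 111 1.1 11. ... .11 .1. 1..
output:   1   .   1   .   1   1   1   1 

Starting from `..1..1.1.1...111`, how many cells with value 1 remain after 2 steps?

step 1: 11111111111111..
step 2: ..............11
count of 1: 2

2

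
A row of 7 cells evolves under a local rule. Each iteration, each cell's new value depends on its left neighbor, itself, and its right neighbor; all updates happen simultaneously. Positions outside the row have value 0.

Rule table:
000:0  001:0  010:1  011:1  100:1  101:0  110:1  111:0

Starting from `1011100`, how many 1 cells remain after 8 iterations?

1010110
1010111
1010101
1010101  (fixed point — unchanged through iteration 8)
count of 1: 4

4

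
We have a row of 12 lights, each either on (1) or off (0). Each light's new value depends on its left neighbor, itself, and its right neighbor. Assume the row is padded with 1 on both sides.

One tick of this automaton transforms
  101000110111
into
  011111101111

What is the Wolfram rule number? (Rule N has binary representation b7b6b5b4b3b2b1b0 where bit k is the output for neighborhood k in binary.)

position 10: 111 → 1  (bit 7 = 1)
position 0: 110 → 0  (bit 6 = 0)
position 1: 101 → 1  (bit 5 = 1)
position 3: 100 → 1  (bit 4 = 1)
position 6: 011 → 1  (bit 3 = 1)
position 2: 010 → 1  (bit 2 = 1)
position 5: 001 → 1  (bit 1 = 1)
position 4: 000 → 1  (bit 0 = 1)
bits b7..b0 = 10111111 = 191

191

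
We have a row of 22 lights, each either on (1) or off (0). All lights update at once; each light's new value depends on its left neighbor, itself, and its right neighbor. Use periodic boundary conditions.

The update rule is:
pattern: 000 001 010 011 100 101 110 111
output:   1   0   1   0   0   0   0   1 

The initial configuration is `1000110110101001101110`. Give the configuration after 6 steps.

1010000000101000000100
1010111110101011110100
1010011100101001100100
1010001000101000000100
1010101010101011110100
1010101010101001100100

1010101010101001100100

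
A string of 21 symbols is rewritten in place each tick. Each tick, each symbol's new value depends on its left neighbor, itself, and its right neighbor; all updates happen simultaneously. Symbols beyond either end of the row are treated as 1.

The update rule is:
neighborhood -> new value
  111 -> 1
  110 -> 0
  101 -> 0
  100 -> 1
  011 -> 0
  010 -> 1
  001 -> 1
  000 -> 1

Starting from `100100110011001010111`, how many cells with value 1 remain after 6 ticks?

7

011111001100111010011
001110110011010011101
110100001100011101000
100111110011101001111
011011101101001110111
000001000001110100011
count of 1: 7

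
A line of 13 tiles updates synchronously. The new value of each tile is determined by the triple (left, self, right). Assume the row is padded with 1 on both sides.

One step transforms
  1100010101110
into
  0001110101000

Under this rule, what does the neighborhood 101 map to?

0

At position 6 the neighborhood is 101; the next row has 0 there.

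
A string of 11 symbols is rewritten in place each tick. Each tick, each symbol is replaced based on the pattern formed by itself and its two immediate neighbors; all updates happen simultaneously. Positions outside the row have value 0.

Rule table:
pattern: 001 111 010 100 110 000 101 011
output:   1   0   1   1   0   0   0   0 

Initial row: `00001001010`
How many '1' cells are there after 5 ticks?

5

00011111011
00100000000
01110000000
10001000000
11011100000
count of 1: 5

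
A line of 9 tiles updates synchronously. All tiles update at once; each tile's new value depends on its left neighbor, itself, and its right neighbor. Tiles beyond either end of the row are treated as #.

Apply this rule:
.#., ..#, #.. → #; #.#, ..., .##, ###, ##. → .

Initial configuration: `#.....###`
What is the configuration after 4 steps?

step 1: .#...#...
step 2: .##.###.#
step 3: .........
step 4: #.......#

#.......#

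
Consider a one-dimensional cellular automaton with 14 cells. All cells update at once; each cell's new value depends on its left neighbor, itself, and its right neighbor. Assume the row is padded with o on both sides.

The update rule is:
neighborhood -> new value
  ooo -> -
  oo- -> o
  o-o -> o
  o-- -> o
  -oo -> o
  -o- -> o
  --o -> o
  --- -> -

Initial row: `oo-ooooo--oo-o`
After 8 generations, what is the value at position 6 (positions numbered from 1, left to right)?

-

generation 1: -ooo---ooooooo
generation 2: oo-oo-oo------
generation 3: -oooooooo----o
generation 4: oo------oo--oo
generation 5: -oo----oooooo-
generation 6: oooo--oo----oo
generation 7: ---oooooo--oo-
generation 8: o-oo----oooooo
position 6 holds -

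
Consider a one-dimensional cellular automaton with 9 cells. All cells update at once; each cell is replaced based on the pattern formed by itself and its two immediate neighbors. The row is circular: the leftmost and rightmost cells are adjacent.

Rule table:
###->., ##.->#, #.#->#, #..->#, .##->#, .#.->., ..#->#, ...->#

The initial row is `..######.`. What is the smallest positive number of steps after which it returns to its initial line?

2

step 1: ###....##
step 2: ..######.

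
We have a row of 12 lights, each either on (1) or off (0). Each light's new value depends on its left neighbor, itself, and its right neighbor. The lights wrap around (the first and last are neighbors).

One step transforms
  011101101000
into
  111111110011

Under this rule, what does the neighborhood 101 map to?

1

At position 4 the neighborhood is 101; the next row has 1 there.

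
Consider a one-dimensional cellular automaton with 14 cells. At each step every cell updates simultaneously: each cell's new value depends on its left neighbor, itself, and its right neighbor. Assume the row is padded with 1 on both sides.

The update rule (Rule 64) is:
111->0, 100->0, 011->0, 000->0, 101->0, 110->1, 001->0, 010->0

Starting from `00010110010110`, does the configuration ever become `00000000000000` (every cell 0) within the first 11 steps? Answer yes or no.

step 1: 00000010000010
step 2: 00000000000000
all cells are 0 at step 2

yes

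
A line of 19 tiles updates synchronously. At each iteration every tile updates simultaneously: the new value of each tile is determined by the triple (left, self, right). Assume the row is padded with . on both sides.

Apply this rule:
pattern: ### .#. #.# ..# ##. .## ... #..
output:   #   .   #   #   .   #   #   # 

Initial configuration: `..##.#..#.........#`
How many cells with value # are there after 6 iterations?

14

iteration 1: ###.#.##.#########.
iteration 2: ##.#.##.#########.#
iteration 3: #.#.##.#########.#.
iteration 4: .#.##.#########.#.#
iteration 5: #.##.#########.#.#.
iteration 6: .##.#########.#.#.#
count of #: 14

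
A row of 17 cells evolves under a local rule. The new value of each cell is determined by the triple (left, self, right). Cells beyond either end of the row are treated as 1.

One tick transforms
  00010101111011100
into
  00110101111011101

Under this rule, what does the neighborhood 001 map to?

1

At position 2 the neighborhood is 001; the next row has 1 there.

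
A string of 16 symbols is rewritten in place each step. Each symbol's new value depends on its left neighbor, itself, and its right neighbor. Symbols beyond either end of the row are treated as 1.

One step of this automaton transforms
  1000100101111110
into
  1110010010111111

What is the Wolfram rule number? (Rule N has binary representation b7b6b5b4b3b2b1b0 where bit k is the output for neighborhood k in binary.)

position 10: 111 → 1  (bit 7 = 1)
position 0: 110 → 1  (bit 6 = 1)
position 8: 101 → 1  (bit 5 = 1)
position 1: 100 → 1  (bit 4 = 1)
position 9: 011 → 0  (bit 3 = 0)
position 4: 010 → 0  (bit 2 = 0)
position 3: 001 → 0  (bit 1 = 0)
position 2: 000 → 1  (bit 0 = 1)
bits b7..b0 = 11110001 = 241

241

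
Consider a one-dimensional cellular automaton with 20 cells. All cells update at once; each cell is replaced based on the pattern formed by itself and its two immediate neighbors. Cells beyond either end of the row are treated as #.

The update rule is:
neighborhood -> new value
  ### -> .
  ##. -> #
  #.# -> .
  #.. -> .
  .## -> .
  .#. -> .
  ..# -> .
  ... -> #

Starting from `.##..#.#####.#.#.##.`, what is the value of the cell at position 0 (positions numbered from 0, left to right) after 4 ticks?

..#........#......#.
....######...####...
.##......#.#....#.#.
..#.####.....##.....
position 0 holds .

.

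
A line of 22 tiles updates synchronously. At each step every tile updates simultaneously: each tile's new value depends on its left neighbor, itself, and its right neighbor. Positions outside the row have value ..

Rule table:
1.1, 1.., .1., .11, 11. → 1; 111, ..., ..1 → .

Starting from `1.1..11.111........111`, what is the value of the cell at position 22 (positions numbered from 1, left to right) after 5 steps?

1111.1111.11.......1.1
1..111..11111......111
11.1.11.1...11.....1.1
1111111111..111....111
1........11.1.11...1.1
position 22 holds 1

1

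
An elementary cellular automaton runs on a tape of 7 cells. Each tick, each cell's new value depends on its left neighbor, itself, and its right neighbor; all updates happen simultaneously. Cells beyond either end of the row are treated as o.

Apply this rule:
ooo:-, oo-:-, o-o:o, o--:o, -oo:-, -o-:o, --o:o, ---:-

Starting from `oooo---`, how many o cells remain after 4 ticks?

----o-o
o--ooo-
-oo---o
o--o-o-
count of o: 3

3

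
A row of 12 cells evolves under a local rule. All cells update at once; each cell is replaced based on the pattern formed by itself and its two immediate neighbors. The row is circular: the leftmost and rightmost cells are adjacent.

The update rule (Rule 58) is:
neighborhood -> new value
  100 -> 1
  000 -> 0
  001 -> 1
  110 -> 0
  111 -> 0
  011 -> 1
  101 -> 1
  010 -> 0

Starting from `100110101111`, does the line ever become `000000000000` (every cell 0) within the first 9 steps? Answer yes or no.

no

011101011000
110010110100
101101101011
011011010110
110110101101
001101011011
111010110110
100101101101
011011011011
step 9 is 011011011011, still not uniform 0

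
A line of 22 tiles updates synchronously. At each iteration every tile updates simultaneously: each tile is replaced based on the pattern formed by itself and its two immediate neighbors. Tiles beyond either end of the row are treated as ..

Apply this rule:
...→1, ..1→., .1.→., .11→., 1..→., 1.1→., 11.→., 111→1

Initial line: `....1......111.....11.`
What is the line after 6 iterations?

..11111..11...11......

111...1111..1..111....
.1..1..11.......1..111
..........11111.....1.
111111111..111..111...
.1111111....1....1..11
..11111..11...11......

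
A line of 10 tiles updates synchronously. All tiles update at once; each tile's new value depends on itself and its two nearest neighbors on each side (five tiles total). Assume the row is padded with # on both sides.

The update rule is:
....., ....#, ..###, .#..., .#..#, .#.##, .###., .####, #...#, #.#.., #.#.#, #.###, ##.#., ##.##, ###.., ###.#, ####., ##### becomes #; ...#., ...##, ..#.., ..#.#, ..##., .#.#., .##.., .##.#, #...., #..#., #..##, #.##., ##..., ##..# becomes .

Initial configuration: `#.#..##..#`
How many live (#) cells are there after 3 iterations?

####.....#
####..##.#
####....##
count of #: 6

6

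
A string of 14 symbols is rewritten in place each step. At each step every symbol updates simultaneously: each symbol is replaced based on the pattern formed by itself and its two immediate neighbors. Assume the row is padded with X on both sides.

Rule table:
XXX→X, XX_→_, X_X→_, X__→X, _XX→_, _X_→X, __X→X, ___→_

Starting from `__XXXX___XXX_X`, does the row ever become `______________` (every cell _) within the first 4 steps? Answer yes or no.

step 1: XX_XX_X_X_X___
step 2: X_____X_X_XX_X
step 3: _X___XX_X_____
step 4: _XX_X___XX___X
step 4 is _XX_X___XX___X, still not uniform _

no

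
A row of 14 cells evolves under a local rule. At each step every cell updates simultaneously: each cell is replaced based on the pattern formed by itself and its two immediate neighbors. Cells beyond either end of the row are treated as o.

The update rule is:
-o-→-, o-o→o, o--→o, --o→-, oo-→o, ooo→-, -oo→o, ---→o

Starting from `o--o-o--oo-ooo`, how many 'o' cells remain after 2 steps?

7

step 1: oo--o-o-oooo--
step 2: -oo--o-oo--oo-
count of o: 7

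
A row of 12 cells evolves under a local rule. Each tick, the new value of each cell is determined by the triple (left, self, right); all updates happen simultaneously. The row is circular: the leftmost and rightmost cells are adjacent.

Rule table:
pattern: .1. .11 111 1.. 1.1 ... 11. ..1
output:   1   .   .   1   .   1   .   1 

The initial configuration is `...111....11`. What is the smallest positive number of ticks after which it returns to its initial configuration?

2

111...1111..
...111....11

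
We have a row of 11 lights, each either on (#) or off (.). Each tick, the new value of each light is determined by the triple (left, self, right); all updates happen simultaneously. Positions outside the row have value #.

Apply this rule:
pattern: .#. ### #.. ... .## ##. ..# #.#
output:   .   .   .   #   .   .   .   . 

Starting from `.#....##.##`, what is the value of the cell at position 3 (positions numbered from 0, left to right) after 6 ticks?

.

tick 1: ...##......
tick 2: .#....####.
tick 3: ...##......  (repeats tick 1; period 2)
tick 6: .#....####.
position 3 holds .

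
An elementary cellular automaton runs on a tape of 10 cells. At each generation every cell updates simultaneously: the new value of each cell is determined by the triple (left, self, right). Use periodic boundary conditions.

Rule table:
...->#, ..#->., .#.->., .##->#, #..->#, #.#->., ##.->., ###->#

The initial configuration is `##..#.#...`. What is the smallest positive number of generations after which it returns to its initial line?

30

generation 1: #.#....##.
generation 2: ...###.#..
generation 3: ##.##...##
generation 4: #..#.##.##
generation 5: .#...#..##
generation 6: ..##..#.#.
generation 7: #.#.#....#
generation 8: .....###.#
generation 9: ####.##...
generation 10: ###..#.##.
generation 11: ##.#...#..
generation 12: #...##..#.
generation 13: .##.#.#...
generation 14: .#.....###
generation 15: ..####.##.
generation 16: #.###..#.#
generation 17: ..##.#...#
generation 18: #.#...##..
generation 19: ...##.#.#.
generation 20: ##.#.....#
generation 21: #...####.#
generation 22: .##.###..#
generation 23: .#..##.#..
generation 24: ..#.#...##
generation 25: #....##.#.
generation 26: .###.#....
generation 27: .##...####
generation 28: .#.##.###.
generation 29: ...#..##.#
generation 30: ##..#.#...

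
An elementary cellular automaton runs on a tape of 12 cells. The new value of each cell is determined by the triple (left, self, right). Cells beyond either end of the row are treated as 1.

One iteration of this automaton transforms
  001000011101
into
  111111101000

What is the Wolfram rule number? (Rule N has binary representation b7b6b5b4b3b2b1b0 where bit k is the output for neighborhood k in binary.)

151

position 8: 111 → 1  (bit 7 = 1)
position 9: 110 → 0  (bit 6 = 0)
position 10: 101 → 0  (bit 5 = 0)
position 0: 100 → 1  (bit 4 = 1)
position 7: 011 → 0  (bit 3 = 0)
position 2: 010 → 1  (bit 2 = 1)
position 1: 001 → 1  (bit 1 = 1)
position 4: 000 → 1  (bit 0 = 1)
bits b7..b0 = 10010111 = 151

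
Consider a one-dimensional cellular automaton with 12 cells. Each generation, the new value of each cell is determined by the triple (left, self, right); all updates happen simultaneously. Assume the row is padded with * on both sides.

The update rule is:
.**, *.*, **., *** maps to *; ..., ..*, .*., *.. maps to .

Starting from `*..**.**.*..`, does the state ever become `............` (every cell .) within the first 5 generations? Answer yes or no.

no

*..******...
*..******...  (fixed point — unchanged through generation 5)
generation 5 is *..******..., still not uniform .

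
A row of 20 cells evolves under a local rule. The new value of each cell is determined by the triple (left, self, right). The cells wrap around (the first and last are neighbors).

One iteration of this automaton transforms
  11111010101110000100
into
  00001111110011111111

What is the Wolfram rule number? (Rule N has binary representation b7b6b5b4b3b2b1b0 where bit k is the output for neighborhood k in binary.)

position 1: 111 → 0  (bit 7 = 0)
position 4: 110 → 1  (bit 6 = 1)
position 5: 101 → 1  (bit 5 = 1)
position 13: 100 → 1  (bit 4 = 1)
position 0: 011 → 0  (bit 3 = 0)
position 6: 010 → 1  (bit 2 = 1)
position 16: 001 → 1  (bit 1 = 1)
position 14: 000 → 1  (bit 0 = 1)
bits b7..b0 = 01110111 = 119

119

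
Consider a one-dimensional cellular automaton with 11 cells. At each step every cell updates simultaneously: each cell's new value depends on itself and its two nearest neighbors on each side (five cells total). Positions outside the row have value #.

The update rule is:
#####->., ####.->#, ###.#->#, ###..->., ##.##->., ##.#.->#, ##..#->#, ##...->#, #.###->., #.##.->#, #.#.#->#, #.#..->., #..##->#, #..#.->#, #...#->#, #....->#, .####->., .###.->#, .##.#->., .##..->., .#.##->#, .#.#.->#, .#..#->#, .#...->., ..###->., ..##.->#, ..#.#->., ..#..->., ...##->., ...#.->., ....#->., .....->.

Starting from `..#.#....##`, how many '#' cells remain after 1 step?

4

##.#..#....
count of #: 4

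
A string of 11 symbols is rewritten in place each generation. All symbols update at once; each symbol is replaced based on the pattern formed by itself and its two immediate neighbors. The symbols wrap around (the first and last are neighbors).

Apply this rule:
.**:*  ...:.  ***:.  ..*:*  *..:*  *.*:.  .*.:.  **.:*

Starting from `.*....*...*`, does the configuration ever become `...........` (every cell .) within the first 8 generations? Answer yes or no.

..*..*.*.*.
.*.**.....*
...***...*.
..**.**.*.*
****.**....
*..*.***..*
***..*.****
..***..*...
generation 8 is ..***..*..., still not uniform .

no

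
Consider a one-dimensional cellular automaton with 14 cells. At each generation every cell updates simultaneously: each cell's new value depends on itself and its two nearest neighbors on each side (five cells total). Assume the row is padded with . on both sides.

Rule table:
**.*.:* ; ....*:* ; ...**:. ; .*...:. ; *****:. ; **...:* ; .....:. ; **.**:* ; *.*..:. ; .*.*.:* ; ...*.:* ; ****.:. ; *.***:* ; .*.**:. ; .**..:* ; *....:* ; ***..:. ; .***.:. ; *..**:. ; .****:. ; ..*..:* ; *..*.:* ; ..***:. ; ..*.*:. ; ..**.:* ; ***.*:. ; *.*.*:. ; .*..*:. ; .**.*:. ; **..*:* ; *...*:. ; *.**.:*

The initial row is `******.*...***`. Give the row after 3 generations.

..*....*..*...

......*.......
....***.*.....
..*....*..*...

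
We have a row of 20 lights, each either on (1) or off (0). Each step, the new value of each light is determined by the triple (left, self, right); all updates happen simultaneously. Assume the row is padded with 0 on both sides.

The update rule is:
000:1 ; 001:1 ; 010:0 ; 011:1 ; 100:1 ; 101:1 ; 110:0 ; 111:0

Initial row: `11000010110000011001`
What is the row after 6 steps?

10111101101111110110
01100011011000001101
11011110110111111010
10110001101100000101
01101111011011111010
11011000110110000101

11011000110110000101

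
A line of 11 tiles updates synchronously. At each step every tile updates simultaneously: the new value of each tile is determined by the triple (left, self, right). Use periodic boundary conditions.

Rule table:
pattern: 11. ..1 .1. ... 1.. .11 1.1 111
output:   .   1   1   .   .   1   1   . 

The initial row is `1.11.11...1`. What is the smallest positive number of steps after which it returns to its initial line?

.11.11...11
11.11...11.
1.11...11.1
.11...11.11
11...11.11.
1...11.11.1
...11.11.11
..11.11.11.
.11.11.11..
11.11.11...
1.11.11...1

11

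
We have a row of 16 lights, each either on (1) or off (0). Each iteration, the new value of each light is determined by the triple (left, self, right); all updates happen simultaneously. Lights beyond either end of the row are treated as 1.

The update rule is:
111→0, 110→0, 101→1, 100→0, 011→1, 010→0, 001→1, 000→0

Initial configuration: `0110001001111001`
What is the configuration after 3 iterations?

0001001100001101

1100010011000011
0000100110000110
0001001100001101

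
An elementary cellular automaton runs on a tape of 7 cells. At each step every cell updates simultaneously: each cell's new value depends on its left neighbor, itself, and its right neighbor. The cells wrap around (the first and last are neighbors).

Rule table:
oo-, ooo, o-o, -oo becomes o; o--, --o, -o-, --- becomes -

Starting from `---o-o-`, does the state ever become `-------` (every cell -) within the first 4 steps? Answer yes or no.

yes

step 1: ----o--
step 2: -------
all cells are - at step 2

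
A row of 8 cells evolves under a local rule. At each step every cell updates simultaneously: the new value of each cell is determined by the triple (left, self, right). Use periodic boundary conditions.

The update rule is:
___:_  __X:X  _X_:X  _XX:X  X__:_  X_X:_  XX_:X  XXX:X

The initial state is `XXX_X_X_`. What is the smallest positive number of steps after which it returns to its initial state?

step 1: XXX_X_X_

1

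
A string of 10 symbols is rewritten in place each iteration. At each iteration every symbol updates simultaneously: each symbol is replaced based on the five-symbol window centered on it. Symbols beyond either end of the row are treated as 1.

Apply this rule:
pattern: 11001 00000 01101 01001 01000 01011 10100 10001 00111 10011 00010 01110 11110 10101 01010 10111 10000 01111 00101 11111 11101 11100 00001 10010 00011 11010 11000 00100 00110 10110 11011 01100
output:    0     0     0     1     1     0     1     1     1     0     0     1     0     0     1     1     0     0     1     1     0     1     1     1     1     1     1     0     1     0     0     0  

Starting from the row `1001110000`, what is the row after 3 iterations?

iteration 1: 1001111011
iteration 2: 1001000010
iteration 3: 1010101010

1010101010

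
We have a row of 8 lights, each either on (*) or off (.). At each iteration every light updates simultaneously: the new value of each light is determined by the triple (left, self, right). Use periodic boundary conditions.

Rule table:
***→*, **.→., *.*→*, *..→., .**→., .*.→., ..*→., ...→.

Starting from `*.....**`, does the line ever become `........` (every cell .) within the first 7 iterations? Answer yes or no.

yes

.......*
........
all cells are . at iteration 2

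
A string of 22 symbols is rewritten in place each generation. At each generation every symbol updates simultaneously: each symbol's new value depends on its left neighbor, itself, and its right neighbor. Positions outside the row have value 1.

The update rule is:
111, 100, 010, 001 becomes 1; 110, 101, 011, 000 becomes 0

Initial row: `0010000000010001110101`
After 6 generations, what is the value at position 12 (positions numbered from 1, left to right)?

generation 1: 1111000000111010100100
generation 2: 1110100001010010111111
generation 3: 1100110011011110011111
generation 4: 1011001100001101101111
generation 5: 0000110010010000000111
generation 6: 1001001111111000001011
position 12 holds 1

1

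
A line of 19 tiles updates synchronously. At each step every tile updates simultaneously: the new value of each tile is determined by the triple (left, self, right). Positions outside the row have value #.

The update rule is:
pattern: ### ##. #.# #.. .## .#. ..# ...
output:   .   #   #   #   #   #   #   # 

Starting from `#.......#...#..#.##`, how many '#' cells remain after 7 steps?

18

##################.
.................##
##################.  (repeats step 1; period 2)
step 7: ##################.
count of #: 18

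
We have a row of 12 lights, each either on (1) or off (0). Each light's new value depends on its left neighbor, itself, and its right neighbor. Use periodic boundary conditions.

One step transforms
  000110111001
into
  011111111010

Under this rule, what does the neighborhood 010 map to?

At position 11 the neighborhood is 010; the next row has 0 there.

0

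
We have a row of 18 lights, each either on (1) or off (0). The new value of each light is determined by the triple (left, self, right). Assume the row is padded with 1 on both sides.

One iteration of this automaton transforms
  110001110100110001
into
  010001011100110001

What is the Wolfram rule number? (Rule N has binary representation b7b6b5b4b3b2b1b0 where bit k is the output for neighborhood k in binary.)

108

position 0: 111 → 0  (bit 7 = 0)
position 1: 110 → 1  (bit 6 = 1)
position 8: 101 → 1  (bit 5 = 1)
position 2: 100 → 0  (bit 4 = 0)
position 5: 011 → 1  (bit 3 = 1)
position 9: 010 → 1  (bit 2 = 1)
position 4: 001 → 0  (bit 1 = 0)
position 3: 000 → 0  (bit 0 = 0)
bits b7..b0 = 01101100 = 108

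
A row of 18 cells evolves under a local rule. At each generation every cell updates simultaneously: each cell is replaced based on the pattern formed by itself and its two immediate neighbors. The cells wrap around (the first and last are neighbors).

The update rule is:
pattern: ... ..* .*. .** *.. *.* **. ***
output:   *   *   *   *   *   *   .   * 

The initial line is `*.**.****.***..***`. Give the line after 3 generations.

.**.****.***.*****
**.****.***.*****.
*.****.***.*****.*

*.****.***.*****.*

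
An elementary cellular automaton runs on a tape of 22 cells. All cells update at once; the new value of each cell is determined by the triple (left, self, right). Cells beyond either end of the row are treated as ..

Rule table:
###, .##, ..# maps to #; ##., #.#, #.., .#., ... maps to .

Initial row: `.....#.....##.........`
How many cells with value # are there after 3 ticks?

3

....#.....##..........
...#.....##...........
..#.....##............
count of #: 3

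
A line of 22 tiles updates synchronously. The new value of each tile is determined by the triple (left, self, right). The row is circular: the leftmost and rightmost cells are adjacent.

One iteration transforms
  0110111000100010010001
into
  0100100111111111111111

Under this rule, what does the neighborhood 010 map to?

At position 10 the neighborhood is 010; the next row has 1 there.

1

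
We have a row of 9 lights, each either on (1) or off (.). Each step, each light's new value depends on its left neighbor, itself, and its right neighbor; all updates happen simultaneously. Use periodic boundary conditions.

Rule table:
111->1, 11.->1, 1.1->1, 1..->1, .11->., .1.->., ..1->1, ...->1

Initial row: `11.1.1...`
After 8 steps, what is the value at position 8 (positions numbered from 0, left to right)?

.11.1.111
1.11.1.11
11.11.1.1
111.11.1.
.111.11.1
1.111.11.
.1.111.11
1.1.111.1
position 8 holds 1

1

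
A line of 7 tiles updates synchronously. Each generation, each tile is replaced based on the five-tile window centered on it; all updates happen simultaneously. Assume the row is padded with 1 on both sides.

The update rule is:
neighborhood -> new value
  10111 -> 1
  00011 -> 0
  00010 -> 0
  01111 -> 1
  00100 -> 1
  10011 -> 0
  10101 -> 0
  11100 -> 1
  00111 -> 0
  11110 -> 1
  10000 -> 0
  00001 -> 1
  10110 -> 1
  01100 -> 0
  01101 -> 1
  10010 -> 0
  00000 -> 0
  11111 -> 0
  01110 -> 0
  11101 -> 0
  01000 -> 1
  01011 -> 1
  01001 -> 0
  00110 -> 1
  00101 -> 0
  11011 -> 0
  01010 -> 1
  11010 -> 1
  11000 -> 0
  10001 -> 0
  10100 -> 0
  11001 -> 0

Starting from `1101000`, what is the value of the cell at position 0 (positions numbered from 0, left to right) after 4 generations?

0

1010100
0101000
1010100  (repeats generation 1; period 2)
generation 4: 0101000
position 0 holds 0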